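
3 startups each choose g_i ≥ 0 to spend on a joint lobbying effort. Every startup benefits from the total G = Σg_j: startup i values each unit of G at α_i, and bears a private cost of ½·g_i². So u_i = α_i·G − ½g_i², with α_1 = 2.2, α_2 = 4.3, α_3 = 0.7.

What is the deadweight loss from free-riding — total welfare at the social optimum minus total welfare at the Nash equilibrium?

37.83

Startup i's FOC: ∂u_i/∂g_i = α_i − g_i = 0, so g_i* = α_i.
NE contributions = (2.2, 4.3, 0.7); G = 7.2.
W^NE = (Σα)·G − ½Σα_i² = 7.2² − ½·23.82 = 39.93.
Planner sets g_i = Σα_j = 7.2 for every i, so G^SO = 3·7.2 = 21.6.
W^SO = (Σα)·G^SO − ½·3·(Σα)² = (3/2)·7.2² = 77.76.
Deadweight loss = W^SO − W^NE = 37.83.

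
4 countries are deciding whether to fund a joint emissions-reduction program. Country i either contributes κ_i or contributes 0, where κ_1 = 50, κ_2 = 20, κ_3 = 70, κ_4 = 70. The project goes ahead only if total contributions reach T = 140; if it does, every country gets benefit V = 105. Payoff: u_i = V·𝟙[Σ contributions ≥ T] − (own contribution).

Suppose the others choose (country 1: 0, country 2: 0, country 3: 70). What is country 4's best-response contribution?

70

Others' total = 70. Contributing 70 brings total to 140 ≥ 140: gain V − κ_4 = 35.
Best response: 70.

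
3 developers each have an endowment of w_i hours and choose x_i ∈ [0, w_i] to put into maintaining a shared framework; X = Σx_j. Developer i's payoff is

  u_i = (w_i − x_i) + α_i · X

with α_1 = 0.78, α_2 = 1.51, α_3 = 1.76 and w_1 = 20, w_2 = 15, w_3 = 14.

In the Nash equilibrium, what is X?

29

∂u_i/∂x_i = α_i − 1, so developer i contributes w_i if α_i > 1, else 0.
α_i > 1 for i ∈ {2, 3}; NE contributions (0, 15, 14), X = 29.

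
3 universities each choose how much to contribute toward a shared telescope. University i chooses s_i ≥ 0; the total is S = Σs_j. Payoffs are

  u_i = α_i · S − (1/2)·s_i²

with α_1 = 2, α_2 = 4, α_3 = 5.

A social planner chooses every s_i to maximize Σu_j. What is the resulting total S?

Planner FOC: ∂(Σu_j)/∂s_i = (Σα_j) − s_i = 0, so s_i^SO = Σα_j = 11 for every i; S^SO = 33.

33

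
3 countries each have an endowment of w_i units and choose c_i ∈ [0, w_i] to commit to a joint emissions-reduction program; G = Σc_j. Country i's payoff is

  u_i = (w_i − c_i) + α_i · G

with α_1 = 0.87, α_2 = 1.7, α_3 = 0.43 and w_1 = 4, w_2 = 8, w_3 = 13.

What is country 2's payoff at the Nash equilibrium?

13.6

∂u_i/∂c_i = α_i − 1, so country i contributes w_i if α_i > 1, else 0.
α_i > 1 for i ∈ {2}; NE contributions (0, 8, 0), G = 8.
u_2 = (8 − 8) + 1.7·8 = 13.6.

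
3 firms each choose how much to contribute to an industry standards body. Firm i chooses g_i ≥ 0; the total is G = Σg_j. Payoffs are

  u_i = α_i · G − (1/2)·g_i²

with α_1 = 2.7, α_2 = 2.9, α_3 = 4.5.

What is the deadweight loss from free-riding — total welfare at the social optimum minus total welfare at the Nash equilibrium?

Firm i's FOC: ∂u_i/∂g_i = α_i − g_i = 0, so g_i* = α_i.
NE contributions = (2.7, 2.9, 4.5); G = 10.1.
W^NE = (Σα)·G − ½Σα_i² = 10.1² − ½·35.95 = 84.035.
Planner sets g_i = Σα_j = 10.1 for every i, so G^SO = 3·10.1 = 30.3.
W^SO = (Σα)·G^SO − ½·3·(Σα)² = (3/2)·10.1² = 153.015.
Deadweight loss = W^SO − W^NE = 68.98.

68.98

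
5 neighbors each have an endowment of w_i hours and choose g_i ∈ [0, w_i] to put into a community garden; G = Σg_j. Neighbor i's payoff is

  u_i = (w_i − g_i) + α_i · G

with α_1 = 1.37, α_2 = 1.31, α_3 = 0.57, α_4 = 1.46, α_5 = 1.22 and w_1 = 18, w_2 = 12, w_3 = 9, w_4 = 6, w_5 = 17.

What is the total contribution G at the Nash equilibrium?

∂u_i/∂g_i = α_i − 1, so neighbor i contributes w_i if α_i > 1, else 0.
α_i > 1 for i ∈ {1, 2, 4, 5}; NE contributions (18, 12, 0, 6, 17), G = 53.

53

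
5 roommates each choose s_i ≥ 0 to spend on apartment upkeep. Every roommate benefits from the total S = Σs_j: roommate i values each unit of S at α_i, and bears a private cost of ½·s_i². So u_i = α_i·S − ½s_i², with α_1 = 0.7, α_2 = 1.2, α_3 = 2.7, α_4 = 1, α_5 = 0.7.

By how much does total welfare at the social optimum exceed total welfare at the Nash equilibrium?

64.89

Roommate i's FOC: ∂u_i/∂s_i = α_i − s_i = 0, so s_i* = α_i.
NE contributions = (0.7, 1.2, 2.7, 1, 0.7); S = 6.3.
W^NE = (Σα)·S − ½Σα_i² = 6.3² − ½·10.71 = 34.335.
Planner sets s_i = Σα_j = 6.3 for every i, so S^SO = 5·6.3 = 31.5.
W^SO = (Σα)·S^SO − ½·5·(Σα)² = (5/2)·6.3² = 99.225.
Deadweight loss = W^SO − W^NE = 64.89.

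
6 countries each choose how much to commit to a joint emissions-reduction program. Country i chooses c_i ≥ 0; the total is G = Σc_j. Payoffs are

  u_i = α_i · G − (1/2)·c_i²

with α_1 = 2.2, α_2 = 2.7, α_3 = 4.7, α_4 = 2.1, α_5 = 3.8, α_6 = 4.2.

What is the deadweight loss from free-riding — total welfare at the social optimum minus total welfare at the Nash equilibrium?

811.535

Country i's FOC: ∂u_i/∂c_i = α_i − c_i = 0, so c_i* = α_i.
NE contributions = (2.2, 2.7, 4.7, 2.1, 3.8, 4.2); G = 19.7.
W^NE = (Σα)·G − ½Σα_i² = 19.7² − ½·70.71 = 352.735.
Planner sets c_i = Σα_j = 19.7 for every i, so G^SO = 6·19.7 = 118.2.
W^SO = (Σα)·G^SO − ½·6·(Σα)² = (6/2)·19.7² = 1164.27.
Deadweight loss = W^SO − W^NE = 811.535.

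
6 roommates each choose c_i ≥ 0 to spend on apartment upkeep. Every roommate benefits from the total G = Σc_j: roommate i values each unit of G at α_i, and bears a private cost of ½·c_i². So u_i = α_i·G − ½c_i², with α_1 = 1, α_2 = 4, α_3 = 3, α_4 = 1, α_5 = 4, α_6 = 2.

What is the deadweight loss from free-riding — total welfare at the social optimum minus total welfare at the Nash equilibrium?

473.5

Roommate i's FOC: ∂u_i/∂c_i = α_i − c_i = 0, so c_i* = α_i.
NE contributions = (1, 4, 3, 1, 4, 2); G = 15.
W^NE = (Σα)·G − ½Σα_i² = 15² − ½·47 = 201.5.
Planner sets c_i = Σα_j = 15 for every i, so G^SO = 6·15 = 90.
W^SO = (Σα)·G^SO − ½·6·(Σα)² = (6/2)·15² = 675.
Deadweight loss = W^SO − W^NE = 473.5.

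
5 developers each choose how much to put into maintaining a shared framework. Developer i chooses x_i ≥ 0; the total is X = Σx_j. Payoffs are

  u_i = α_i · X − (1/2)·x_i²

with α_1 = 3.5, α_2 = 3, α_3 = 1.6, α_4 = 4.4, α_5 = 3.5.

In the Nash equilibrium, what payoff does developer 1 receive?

49.875

Developer i's FOC: ∂u_i/∂x_i = α_i − x_i = 0, so x_i* = α_i.
NE contributions = (3.5, 3, 1.6, 4.4, 3.5); X = 16.
u_1 = α_1·X − ½·(x_1)² = 3.5·16 − ½·3.5² = 49.875.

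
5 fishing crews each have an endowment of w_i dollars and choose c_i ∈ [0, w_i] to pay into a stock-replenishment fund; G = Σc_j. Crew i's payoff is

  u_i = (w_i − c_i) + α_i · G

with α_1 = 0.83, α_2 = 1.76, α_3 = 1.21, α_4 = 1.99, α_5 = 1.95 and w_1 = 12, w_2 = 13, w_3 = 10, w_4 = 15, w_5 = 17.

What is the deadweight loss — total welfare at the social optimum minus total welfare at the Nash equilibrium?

80.88

∂u_i/∂c_i = α_i − 1, so crew i contributes w_i if α_i > 1, else 0.
α_i > 1 for i ∈ {2, 3, 4, 5}; NE contributions (0, 13, 10, 15, 17), G = 55.
W^NE = Σw_i − G^NE + (Σα_i)·G^NE = 67 + 6.74·55 = 437.7.
Planner: ∂(Σu_j)/∂c_i = Σα_j − 1 = 6.74 > 0, so everyone contributes w_i; G^SO = 67, W^SO = 67 + 6.74·67 = 518.58.
Deadweight loss = 80.88.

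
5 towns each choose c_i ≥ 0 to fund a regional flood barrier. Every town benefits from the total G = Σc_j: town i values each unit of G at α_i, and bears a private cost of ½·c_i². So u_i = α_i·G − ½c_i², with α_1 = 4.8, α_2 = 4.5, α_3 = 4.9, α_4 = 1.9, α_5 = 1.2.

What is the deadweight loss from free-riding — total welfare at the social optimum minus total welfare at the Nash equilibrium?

485.11

Town i's FOC: ∂u_i/∂c_i = α_i − c_i = 0, so c_i* = α_i.
NE contributions = (4.8, 4.5, 4.9, 1.9, 1.2); G = 17.3.
W^NE = (Σα)·G − ½Σα_i² = 17.3² − ½·72.35 = 263.115.
Planner sets c_i = Σα_j = 17.3 for every i, so G^SO = 5·17.3 = 86.5.
W^SO = (Σα)·G^SO − ½·5·(Σα)² = (5/2)·17.3² = 748.225.
Deadweight loss = W^SO − W^NE = 485.11.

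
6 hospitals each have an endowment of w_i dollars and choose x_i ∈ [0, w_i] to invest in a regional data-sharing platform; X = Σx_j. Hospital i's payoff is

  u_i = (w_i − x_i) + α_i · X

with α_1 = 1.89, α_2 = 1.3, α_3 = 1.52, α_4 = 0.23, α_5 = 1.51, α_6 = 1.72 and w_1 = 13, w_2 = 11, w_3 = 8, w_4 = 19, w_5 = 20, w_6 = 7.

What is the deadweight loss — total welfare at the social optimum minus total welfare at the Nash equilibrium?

∂u_i/∂x_i = α_i − 1, so hospital i contributes w_i if α_i > 1, else 0.
α_i > 1 for i ∈ {1, 2, 3, 5, 6}; NE contributions (13, 11, 8, 0, 20, 7), X = 59.
W^NE = Σw_i − X^NE + (Σα_i)·X^NE = 78 + 7.17·59 = 501.03.
Planner: ∂(Σu_j)/∂x_i = Σα_j − 1 = 7.17 > 0, so everyone contributes w_i; X^SO = 78, W^SO = 78 + 7.17·78 = 637.26.
Deadweight loss = 136.23.

136.23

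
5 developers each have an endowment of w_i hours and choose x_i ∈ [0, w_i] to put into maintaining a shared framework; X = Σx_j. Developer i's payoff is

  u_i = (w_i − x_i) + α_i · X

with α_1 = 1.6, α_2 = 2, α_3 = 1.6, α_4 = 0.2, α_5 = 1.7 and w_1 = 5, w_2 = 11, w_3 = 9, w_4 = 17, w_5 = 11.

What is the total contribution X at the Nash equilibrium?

∂u_i/∂x_i = α_i − 1, so developer i contributes w_i if α_i > 1, else 0.
α_i > 1 for i ∈ {1, 2, 3, 5}; NE contributions (5, 11, 9, 0, 11), X = 36.

36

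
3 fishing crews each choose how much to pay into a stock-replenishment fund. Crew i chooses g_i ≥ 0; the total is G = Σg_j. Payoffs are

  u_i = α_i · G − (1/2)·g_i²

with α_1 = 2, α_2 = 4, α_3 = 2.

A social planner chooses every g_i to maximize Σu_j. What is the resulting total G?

24

Planner FOC: ∂(Σu_j)/∂g_i = (Σα_j) − g_i = 0, so g_i^SO = Σα_j = 8 for every i; G^SO = 24.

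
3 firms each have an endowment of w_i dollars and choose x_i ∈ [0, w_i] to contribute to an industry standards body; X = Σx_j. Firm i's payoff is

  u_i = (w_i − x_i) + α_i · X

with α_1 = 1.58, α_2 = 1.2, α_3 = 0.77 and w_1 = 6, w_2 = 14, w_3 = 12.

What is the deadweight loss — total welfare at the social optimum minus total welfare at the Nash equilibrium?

30.6

∂u_i/∂x_i = α_i − 1, so firm i contributes w_i if α_i > 1, else 0.
α_i > 1 for i ∈ {1, 2}; NE contributions (6, 14, 0), X = 20.
W^NE = Σw_i − X^NE + (Σα_i)·X^NE = 32 + 2.55·20 = 83.
Planner: ∂(Σu_j)/∂x_i = Σα_j − 1 = 2.55 > 0, so everyone contributes w_i; X^SO = 32, W^SO = 32 + 2.55·32 = 113.6.
Deadweight loss = 30.6.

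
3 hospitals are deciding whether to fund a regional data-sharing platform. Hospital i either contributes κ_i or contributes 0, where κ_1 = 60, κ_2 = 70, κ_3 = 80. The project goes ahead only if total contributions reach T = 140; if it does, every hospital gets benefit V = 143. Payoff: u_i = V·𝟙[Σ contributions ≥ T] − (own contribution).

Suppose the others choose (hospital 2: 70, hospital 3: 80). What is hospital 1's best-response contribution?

Others' total = 150 ≥ 140; contributing adds cost 60 for no extra benefit.
Best response: 0.

0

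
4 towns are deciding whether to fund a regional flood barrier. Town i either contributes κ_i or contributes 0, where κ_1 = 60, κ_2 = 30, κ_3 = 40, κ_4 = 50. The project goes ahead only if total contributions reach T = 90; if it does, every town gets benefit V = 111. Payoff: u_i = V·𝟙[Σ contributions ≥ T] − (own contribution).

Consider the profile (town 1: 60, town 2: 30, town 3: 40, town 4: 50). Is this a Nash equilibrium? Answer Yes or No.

Total = 180 ≥ 90: provided.
Town 1 (pledges 60, payoff 51): dropping to 0 → total 120, payoff 111. Profitable deviation.

No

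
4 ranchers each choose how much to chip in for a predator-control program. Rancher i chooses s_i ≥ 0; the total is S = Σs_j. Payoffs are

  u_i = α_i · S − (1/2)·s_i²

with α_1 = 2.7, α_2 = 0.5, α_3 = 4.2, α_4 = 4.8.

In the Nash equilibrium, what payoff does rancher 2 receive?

5.975

Rancher i's FOC: ∂u_i/∂s_i = α_i − s_i = 0, so s_i* = α_i.
NE contributions = (2.7, 0.5, 4.2, 4.8); S = 12.2.
u_2 = α_2·S − ½·(s_2)² = 0.5·12.2 − ½·0.5² = 5.975.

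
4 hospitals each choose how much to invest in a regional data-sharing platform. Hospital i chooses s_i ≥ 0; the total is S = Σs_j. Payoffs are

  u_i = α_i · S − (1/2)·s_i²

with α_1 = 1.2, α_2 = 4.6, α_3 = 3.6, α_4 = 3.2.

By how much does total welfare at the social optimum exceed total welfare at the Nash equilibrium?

Hospital i's FOC: ∂u_i/∂s_i = α_i − s_i = 0, so s_i* = α_i.
NE contributions = (1.2, 4.6, 3.6, 3.2); S = 12.6.
W^NE = (Σα)·S − ½Σα_i² = 12.6² − ½·45.8 = 135.86.
Planner sets s_i = Σα_j = 12.6 for every i, so S^SO = 4·12.6 = 50.4.
W^SO = (Σα)·S^SO − ½·4·(Σα)² = (4/2)·12.6² = 317.52.
Deadweight loss = W^SO − W^NE = 181.66.

181.66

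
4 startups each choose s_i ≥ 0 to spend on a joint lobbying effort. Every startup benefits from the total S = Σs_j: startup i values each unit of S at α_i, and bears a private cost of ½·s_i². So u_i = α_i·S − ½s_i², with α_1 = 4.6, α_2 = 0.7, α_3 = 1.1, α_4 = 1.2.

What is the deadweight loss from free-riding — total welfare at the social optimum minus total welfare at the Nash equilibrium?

Startup i's FOC: ∂u_i/∂s_i = α_i − s_i = 0, so s_i* = α_i.
NE contributions = (4.6, 0.7, 1.1, 1.2); S = 7.6.
W^NE = (Σα)·S − ½Σα_i² = 7.6² − ½·24.3 = 45.61.
Planner sets s_i = Σα_j = 7.6 for every i, so S^SO = 4·7.6 = 30.4.
W^SO = (Σα)·S^SO − ½·4·(Σα)² = (4/2)·7.6² = 115.52.
Deadweight loss = W^SO − W^NE = 69.91.

69.91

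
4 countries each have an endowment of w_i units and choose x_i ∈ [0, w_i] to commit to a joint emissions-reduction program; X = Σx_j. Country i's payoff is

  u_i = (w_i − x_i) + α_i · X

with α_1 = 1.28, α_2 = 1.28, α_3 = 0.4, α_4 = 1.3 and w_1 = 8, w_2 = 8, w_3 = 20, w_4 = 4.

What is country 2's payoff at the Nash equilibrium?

25.6

∂u_i/∂x_i = α_i − 1, so country i contributes w_i if α_i > 1, else 0.
α_i > 1 for i ∈ {1, 2, 4}; NE contributions (8, 8, 0, 4), X = 20.
u_2 = (8 − 8) + 1.28·20 = 25.6.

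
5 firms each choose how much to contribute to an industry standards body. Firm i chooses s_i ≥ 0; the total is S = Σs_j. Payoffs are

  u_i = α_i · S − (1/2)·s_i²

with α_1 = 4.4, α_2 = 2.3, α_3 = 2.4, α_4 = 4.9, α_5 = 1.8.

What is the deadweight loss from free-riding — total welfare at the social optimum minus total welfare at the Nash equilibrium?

Firm i's FOC: ∂u_i/∂s_i = α_i − s_i = 0, so s_i* = α_i.
NE contributions = (4.4, 2.3, 2.4, 4.9, 1.8); S = 15.8.
W^NE = (Σα)·S − ½Σα_i² = 15.8² − ½·57.66 = 220.81.
Planner sets s_i = Σα_j = 15.8 for every i, so S^SO = 5·15.8 = 79.
W^SO = (Σα)·S^SO − ½·5·(Σα)² = (5/2)·15.8² = 624.1.
Deadweight loss = W^SO − W^NE = 403.29.

403.29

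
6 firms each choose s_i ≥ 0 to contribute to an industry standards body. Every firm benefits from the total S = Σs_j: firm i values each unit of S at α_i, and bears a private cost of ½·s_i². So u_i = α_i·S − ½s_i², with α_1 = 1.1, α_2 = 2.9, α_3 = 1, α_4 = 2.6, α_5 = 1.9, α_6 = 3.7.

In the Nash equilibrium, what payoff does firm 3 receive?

12.7

Firm i's FOC: ∂u_i/∂s_i = α_i − s_i = 0, so s_i* = α_i.
NE contributions = (1.1, 2.9, 1, 2.6, 1.9, 3.7); S = 13.2.
u_3 = α_3·S − ½·(s_3)² = 1·13.2 − ½·1² = 12.7.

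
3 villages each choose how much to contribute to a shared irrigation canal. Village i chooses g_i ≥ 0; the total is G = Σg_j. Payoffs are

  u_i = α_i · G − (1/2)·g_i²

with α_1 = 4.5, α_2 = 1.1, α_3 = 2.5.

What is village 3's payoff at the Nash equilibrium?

Village i's FOC: ∂u_i/∂g_i = α_i − g_i = 0, so g_i* = α_i.
NE contributions = (4.5, 1.1, 2.5); G = 8.1.
u_3 = α_3·G − ½·(g_3)² = 2.5·8.1 − ½·2.5² = 17.125.

17.125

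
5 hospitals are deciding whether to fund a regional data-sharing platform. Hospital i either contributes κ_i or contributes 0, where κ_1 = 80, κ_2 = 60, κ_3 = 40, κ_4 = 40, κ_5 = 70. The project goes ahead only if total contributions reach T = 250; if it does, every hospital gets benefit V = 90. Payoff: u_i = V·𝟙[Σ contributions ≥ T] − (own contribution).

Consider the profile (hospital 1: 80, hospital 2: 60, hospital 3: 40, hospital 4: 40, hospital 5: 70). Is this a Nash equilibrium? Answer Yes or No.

No

Total = 290 ≥ 250: provided.
Hospital 1 (pledges 80, payoff 10): dropping to 0 → total 210, payoff 0. No gain.
Hospital 2 (pledges 60, payoff 30): dropping to 0 → total 230, payoff 0. No gain.
Hospital 3 (pledges 40, payoff 50): dropping to 0 → total 250, payoff 90. Profitable deviation.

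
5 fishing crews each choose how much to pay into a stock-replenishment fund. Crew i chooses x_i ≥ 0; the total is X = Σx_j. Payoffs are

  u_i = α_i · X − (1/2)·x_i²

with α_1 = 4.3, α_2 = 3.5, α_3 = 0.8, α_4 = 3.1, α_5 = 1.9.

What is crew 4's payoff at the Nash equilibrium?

Crew i's FOC: ∂u_i/∂x_i = α_i − x_i = 0, so x_i* = α_i.
NE contributions = (4.3, 3.5, 0.8, 3.1, 1.9); X = 13.6.
u_4 = α_4·X − ½·(x_4)² = 3.1·13.6 − ½·3.1² = 37.355.

37.355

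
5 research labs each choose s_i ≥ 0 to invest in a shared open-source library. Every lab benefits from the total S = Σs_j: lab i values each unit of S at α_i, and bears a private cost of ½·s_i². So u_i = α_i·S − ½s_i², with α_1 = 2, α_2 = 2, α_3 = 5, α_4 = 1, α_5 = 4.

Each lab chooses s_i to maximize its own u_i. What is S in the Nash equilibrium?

14

Lab i's FOC: ∂u_i/∂s_i = α_i − s_i = 0, so s_i* = α_i.
NE contributions = (2, 2, 5, 1, 4); S = 14.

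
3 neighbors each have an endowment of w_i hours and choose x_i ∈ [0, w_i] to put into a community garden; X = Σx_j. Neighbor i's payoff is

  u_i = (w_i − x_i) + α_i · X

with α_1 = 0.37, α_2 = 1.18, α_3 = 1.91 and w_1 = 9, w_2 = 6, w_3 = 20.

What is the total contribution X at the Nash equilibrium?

26

∂u_i/∂x_i = α_i − 1, so neighbor i contributes w_i if α_i > 1, else 0.
α_i > 1 for i ∈ {2, 3}; NE contributions (0, 6, 20), X = 26.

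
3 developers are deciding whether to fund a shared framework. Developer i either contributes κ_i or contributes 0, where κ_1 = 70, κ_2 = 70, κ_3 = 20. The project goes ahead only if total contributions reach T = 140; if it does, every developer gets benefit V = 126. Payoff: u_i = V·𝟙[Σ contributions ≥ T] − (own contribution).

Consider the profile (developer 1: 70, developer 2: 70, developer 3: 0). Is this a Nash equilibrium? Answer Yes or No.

Yes

Total = 140 ≥ 140: provided.
Developer 1 (pledges 70, payoff 56): dropping to 0 → total 70, payoff 0. No gain.
Developer 2 (pledges 70, payoff 56): dropping to 0 → total 70, payoff 0. No gain.
Developer 3 (pledges 0, payoff 126): pledging 20 → total 160, payoff 106. No gain.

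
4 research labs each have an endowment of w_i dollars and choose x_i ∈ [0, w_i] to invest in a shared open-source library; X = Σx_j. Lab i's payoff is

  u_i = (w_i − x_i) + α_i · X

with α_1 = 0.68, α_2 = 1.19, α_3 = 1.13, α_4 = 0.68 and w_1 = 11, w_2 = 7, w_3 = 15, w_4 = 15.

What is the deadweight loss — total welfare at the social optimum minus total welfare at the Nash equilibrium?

69.68

∂u_i/∂x_i = α_i − 1, so lab i contributes w_i if α_i > 1, else 0.
α_i > 1 for i ∈ {2, 3}; NE contributions (0, 7, 15, 0), X = 22.
W^NE = Σw_i − X^NE + (Σα_i)·X^NE = 48 + 2.68·22 = 106.96.
Planner: ∂(Σu_j)/∂x_i = Σα_j − 1 = 2.68 > 0, so everyone contributes w_i; X^SO = 48, W^SO = 48 + 2.68·48 = 176.64.
Deadweight loss = 69.68.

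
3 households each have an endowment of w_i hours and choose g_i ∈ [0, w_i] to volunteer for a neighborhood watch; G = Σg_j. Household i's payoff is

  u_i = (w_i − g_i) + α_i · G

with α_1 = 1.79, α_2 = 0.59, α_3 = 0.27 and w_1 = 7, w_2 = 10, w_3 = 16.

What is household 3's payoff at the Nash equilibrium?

17.89

∂u_i/∂g_i = α_i − 1, so household i contributes w_i if α_i > 1, else 0.
α_i > 1 for i ∈ {1}; NE contributions (7, 0, 0), G = 7.
u_3 = (16 − 0) + 0.27·7 = 17.89.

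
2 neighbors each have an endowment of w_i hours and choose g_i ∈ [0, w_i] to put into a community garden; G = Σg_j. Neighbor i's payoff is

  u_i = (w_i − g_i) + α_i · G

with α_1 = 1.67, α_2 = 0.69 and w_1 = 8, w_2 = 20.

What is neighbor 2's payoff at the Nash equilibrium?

∂u_i/∂g_i = α_i − 1, so neighbor i contributes w_i if α_i > 1, else 0.
α_i > 1 for i ∈ {1}; NE contributions (8, 0), G = 8.
u_2 = (20 − 0) + 0.69·8 = 25.52.

25.52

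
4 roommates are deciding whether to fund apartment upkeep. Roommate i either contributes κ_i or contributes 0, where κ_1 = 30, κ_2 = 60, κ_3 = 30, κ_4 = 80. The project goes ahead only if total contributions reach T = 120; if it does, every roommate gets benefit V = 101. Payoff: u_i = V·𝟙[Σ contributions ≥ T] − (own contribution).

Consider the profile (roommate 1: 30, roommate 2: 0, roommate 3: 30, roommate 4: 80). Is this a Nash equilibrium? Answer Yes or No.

Total = 140 ≥ 120: provided.
Roommate 1 (pledges 30, payoff 71): dropping to 0 → total 110, payoff 0. No gain.
Roommate 2 (pledges 0, payoff 101): pledging 60 → total 200, payoff 41. No gain.
Roommate 3 (pledges 30, payoff 71): dropping to 0 → total 110, payoff 0. No gain.
Roommate 4 (pledges 80, payoff 21): dropping to 0 → total 60, payoff 0. No gain.

Yes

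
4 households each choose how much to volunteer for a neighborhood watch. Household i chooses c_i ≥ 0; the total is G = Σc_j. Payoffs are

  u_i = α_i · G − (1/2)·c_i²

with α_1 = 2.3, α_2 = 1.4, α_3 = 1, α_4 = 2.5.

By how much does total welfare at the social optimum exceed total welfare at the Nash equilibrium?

59.09

Household i's FOC: ∂u_i/∂c_i = α_i − c_i = 0, so c_i* = α_i.
NE contributions = (2.3, 1.4, 1, 2.5); G = 7.2.
W^NE = (Σα)·G − ½Σα_i² = 7.2² − ½·14.5 = 44.59.
Planner sets c_i = Σα_j = 7.2 for every i, so G^SO = 4·7.2 = 28.8.
W^SO = (Σα)·G^SO − ½·4·(Σα)² = (4/2)·7.2² = 103.68.
Deadweight loss = W^SO − W^NE = 59.09.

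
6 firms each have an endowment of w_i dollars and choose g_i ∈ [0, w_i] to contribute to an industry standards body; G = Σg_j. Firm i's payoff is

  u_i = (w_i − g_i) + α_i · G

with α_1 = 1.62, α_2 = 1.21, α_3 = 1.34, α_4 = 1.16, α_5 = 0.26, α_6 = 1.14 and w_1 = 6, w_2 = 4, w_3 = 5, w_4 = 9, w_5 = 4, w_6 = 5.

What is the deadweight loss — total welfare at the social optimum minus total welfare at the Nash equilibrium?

22.92

∂u_i/∂g_i = α_i − 1, so firm i contributes w_i if α_i > 1, else 0.
α_i > 1 for i ∈ {1, 2, 3, 4, 6}; NE contributions (6, 4, 5, 9, 0, 5), G = 29.
W^NE = Σw_i − G^NE + (Σα_i)·G^NE = 33 + 5.73·29 = 199.17.
Planner: ∂(Σu_j)/∂g_i = Σα_j − 1 = 5.73 > 0, so everyone contributes w_i; G^SO = 33, W^SO = 33 + 5.73·33 = 222.09.
Deadweight loss = 22.92.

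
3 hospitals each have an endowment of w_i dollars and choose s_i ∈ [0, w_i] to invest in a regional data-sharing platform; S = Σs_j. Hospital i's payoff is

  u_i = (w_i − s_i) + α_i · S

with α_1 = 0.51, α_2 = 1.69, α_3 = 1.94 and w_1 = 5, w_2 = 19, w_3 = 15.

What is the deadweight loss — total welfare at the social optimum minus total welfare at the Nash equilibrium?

15.7

∂u_i/∂s_i = α_i − 1, so hospital i contributes w_i if α_i > 1, else 0.
α_i > 1 for i ∈ {2, 3}; NE contributions (0, 19, 15), S = 34.
W^NE = Σw_i − S^NE + (Σα_i)·S^NE = 39 + 3.14·34 = 145.76.
Planner: ∂(Σu_j)/∂s_i = Σα_j − 1 = 3.14 > 0, so everyone contributes w_i; S^SO = 39, W^SO = 39 + 3.14·39 = 161.46.
Deadweight loss = 15.7.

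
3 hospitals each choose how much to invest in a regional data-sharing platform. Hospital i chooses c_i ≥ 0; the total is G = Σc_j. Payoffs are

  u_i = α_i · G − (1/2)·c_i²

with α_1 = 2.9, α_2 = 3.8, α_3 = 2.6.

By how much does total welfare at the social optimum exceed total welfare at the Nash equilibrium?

58.05

Hospital i's FOC: ∂u_i/∂c_i = α_i − c_i = 0, so c_i* = α_i.
NE contributions = (2.9, 3.8, 2.6); G = 9.3.
W^NE = (Σα)·G − ½Σα_i² = 9.3² − ½·29.61 = 71.685.
Planner sets c_i = Σα_j = 9.3 for every i, so G^SO = 3·9.3 = 27.9.
W^SO = (Σα)·G^SO − ½·3·(Σα)² = (3/2)·9.3² = 129.735.
Deadweight loss = W^SO − W^NE = 58.05.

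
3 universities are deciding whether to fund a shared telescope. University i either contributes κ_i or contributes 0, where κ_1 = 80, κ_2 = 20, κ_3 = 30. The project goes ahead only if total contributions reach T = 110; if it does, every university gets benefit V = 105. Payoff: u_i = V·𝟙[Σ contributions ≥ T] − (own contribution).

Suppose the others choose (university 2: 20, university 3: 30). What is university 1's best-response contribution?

Others' total = 50. Contributing 80 brings total to 130 ≥ 110: gain V − κ_1 = 25.
Best response: 80.

80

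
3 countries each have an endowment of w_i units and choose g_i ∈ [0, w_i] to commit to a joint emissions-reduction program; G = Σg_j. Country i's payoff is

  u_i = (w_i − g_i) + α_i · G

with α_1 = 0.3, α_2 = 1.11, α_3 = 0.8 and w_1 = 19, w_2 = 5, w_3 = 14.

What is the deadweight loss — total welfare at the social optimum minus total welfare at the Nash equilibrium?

39.93

∂u_i/∂g_i = α_i − 1, so country i contributes w_i if α_i > 1, else 0.
α_i > 1 for i ∈ {2}; NE contributions (0, 5, 0), G = 5.
W^NE = Σw_i − G^NE + (Σα_i)·G^NE = 38 + 1.21·5 = 44.05.
Planner: ∂(Σu_j)/∂g_i = Σα_j − 1 = 1.21 > 0, so everyone contributes w_i; G^SO = 38, W^SO = 38 + 1.21·38 = 83.98.
Deadweight loss = 39.93.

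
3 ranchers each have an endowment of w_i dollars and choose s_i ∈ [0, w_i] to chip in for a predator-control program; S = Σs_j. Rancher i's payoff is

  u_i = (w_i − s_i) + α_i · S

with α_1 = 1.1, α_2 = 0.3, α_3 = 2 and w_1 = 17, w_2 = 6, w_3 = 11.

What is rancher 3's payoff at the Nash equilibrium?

56

∂u_i/∂s_i = α_i − 1, so rancher i contributes w_i if α_i > 1, else 0.
α_i > 1 for i ∈ {1, 3}; NE contributions (17, 0, 11), S = 28.
u_3 = (11 − 11) + 2·28 = 56.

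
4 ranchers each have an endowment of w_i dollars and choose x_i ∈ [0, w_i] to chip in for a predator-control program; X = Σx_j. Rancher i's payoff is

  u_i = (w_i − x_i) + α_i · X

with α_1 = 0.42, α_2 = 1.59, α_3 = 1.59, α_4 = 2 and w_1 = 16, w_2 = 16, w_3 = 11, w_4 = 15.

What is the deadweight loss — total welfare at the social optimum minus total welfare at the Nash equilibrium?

∂u_i/∂x_i = α_i − 1, so rancher i contributes w_i if α_i > 1, else 0.
α_i > 1 for i ∈ {2, 3, 4}; NE contributions (0, 16, 11, 15), X = 42.
W^NE = Σw_i − X^NE + (Σα_i)·X^NE = 58 + 4.6·42 = 251.2.
Planner: ∂(Σu_j)/∂x_i = Σα_j − 1 = 4.6 > 0, so everyone contributes w_i; X^SO = 58, W^SO = 58 + 4.6·58 = 324.8.
Deadweight loss = 73.6.

73.6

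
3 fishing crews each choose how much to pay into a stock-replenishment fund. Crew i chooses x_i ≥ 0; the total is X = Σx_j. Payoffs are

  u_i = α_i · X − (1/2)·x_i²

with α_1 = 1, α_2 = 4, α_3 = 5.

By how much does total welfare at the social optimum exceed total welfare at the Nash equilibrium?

Crew i's FOC: ∂u_i/∂x_i = α_i − x_i = 0, so x_i* = α_i.
NE contributions = (1, 4, 5); X = 10.
W^NE = (Σα)·X − ½Σα_i² = 10² − ½·42 = 79.
Planner sets x_i = Σα_j = 10 for every i, so X^SO = 3·10 = 30.
W^SO = (Σα)·X^SO − ½·3·(Σα)² = (3/2)·10² = 150.
Deadweight loss = W^SO − W^NE = 71.

71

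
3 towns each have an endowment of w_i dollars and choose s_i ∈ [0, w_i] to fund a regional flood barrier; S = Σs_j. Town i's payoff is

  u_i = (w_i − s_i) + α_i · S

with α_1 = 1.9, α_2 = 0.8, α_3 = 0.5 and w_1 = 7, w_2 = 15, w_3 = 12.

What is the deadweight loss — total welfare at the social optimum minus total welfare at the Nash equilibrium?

∂u_i/∂s_i = α_i − 1, so town i contributes w_i if α_i > 1, else 0.
α_i > 1 for i ∈ {1}; NE contributions (7, 0, 0), S = 7.
W^NE = Σw_i − S^NE + (Σα_i)·S^NE = 34 + 2.2·7 = 49.4.
Planner: ∂(Σu_j)/∂s_i = Σα_j − 1 = 2.2 > 0, so everyone contributes w_i; S^SO = 34, W^SO = 34 + 2.2·34 = 108.8.
Deadweight loss = 59.4.

59.4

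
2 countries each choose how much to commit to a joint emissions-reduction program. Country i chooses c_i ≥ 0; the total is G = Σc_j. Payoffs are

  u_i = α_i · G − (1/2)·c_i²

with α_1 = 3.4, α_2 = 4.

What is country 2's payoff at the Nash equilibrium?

21.6

Country i's FOC: ∂u_i/∂c_i = α_i − c_i = 0, so c_i* = α_i.
NE contributions = (3.4, 4); G = 7.4.
u_2 = α_2·G − ½·(c_2)² = 4·7.4 − ½·4² = 21.6.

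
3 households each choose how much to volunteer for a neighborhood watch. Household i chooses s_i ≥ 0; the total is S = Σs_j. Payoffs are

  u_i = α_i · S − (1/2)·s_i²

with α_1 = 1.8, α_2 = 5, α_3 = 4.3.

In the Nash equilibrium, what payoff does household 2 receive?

43

Household i's FOC: ∂u_i/∂s_i = α_i − s_i = 0, so s_i* = α_i.
NE contributions = (1.8, 5, 4.3); S = 11.1.
u_2 = α_2·S − ½·(s_2)² = 5·11.1 − ½·5² = 43.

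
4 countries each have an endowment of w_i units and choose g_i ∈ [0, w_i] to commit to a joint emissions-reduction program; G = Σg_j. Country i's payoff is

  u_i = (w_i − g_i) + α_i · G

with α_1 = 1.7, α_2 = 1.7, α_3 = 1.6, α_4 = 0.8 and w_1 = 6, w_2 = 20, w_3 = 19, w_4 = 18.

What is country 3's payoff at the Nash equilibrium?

∂u_i/∂g_i = α_i − 1, so country i contributes w_i if α_i > 1, else 0.
α_i > 1 for i ∈ {1, 2, 3}; NE contributions (6, 20, 19, 0), G = 45.
u_3 = (19 − 19) + 1.6·45 = 72.

72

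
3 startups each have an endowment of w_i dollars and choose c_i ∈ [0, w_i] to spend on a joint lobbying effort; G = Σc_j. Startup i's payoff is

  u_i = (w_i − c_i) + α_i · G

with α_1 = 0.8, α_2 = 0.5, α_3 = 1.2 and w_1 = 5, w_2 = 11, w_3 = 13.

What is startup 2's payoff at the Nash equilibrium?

17.5

∂u_i/∂c_i = α_i − 1, so startup i contributes w_i if α_i > 1, else 0.
α_i > 1 for i ∈ {3}; NE contributions (0, 0, 13), G = 13.
u_2 = (11 − 0) + 0.5·13 = 17.5.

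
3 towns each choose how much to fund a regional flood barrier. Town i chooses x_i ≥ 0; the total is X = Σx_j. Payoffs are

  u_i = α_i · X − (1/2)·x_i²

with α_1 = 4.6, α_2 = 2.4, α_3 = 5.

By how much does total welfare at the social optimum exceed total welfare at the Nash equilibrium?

Town i's FOC: ∂u_i/∂x_i = α_i − x_i = 0, so x_i* = α_i.
NE contributions = (4.6, 2.4, 5); X = 12.
W^NE = (Σα)·X − ½Σα_i² = 12² − ½·51.92 = 118.04.
Planner sets x_i = Σα_j = 12 for every i, so X^SO = 3·12 = 36.
W^SO = (Σα)·X^SO − ½·3·(Σα)² = (3/2)·12² = 216.
Deadweight loss = W^SO − W^NE = 97.96.

97.96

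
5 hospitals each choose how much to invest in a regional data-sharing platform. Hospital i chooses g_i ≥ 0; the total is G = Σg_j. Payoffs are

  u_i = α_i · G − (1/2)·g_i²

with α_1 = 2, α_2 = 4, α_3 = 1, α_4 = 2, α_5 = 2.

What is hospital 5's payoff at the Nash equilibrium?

20

Hospital i's FOC: ∂u_i/∂g_i = α_i − g_i = 0, so g_i* = α_i.
NE contributions = (2, 4, 1, 2, 2); G = 11.
u_5 = α_5·G − ½·(g_5)² = 2·11 − ½·2² = 20.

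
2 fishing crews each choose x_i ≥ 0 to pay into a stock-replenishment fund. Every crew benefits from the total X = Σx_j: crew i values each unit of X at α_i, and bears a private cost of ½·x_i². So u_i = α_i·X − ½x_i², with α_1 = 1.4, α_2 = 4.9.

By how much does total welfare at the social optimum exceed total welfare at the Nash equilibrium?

12.985

Crew i's FOC: ∂u_i/∂x_i = α_i − x_i = 0, so x_i* = α_i.
NE contributions = (1.4, 4.9); X = 6.3.
W^NE = (Σα)·X − ½Σα_i² = 6.3² − ½·25.97 = 26.705.
Planner sets x_i = Σα_j = 6.3 for every i, so X^SO = 2·6.3 = 12.6.
W^SO = (Σα)·X^SO − ½·2·(Σα)² = (2/2)·6.3² = 39.69.
Deadweight loss = W^SO − W^NE = 12.985.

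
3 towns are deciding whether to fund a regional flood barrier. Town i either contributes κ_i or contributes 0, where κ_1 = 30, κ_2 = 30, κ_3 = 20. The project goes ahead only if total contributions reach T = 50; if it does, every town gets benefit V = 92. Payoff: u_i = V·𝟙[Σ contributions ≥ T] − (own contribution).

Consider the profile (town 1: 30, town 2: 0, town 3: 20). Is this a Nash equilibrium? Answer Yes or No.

Yes

Total = 50 ≥ 50: provided.
Town 1 (pledges 30, payoff 62): dropping to 0 → total 20, payoff 0. No gain.
Town 2 (pledges 0, payoff 92): pledging 30 → total 80, payoff 62. No gain.
Town 3 (pledges 20, payoff 72): dropping to 0 → total 30, payoff 0. No gain.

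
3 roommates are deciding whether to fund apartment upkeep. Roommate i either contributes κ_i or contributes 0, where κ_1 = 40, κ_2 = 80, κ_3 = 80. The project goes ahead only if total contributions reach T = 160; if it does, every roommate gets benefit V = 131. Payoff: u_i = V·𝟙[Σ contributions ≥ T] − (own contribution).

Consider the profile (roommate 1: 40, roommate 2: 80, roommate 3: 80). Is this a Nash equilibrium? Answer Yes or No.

Total = 200 ≥ 160: provided.
Roommate 1 (pledges 40, payoff 91): dropping to 0 → total 160, payoff 131. Profitable deviation.

No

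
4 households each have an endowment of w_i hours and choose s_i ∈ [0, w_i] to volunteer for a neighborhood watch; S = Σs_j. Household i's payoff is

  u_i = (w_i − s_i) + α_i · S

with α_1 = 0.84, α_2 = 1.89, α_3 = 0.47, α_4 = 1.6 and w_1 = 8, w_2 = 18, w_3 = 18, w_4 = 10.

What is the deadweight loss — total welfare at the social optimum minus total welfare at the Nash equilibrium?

∂u_i/∂s_i = α_i − 1, so household i contributes w_i if α_i > 1, else 0.
α_i > 1 for i ∈ {2, 4}; NE contributions (0, 18, 0, 10), S = 28.
W^NE = Σw_i − S^NE + (Σα_i)·S^NE = 54 + 3.8·28 = 160.4.
Planner: ∂(Σu_j)/∂s_i = Σα_j − 1 = 3.8 > 0, so everyone contributes w_i; S^SO = 54, W^SO = 54 + 3.8·54 = 259.2.
Deadweight loss = 98.8.

98.8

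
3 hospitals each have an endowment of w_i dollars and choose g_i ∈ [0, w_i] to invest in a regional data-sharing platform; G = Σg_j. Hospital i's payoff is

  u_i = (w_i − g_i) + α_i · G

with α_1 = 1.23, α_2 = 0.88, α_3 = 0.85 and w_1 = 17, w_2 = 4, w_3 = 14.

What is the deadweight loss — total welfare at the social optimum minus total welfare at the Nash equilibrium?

∂u_i/∂g_i = α_i − 1, so hospital i contributes w_i if α_i > 1, else 0.
α_i > 1 for i ∈ {1}; NE contributions (17, 0, 0), G = 17.
W^NE = Σw_i − G^NE + (Σα_i)·G^NE = 35 + 1.96·17 = 68.32.
Planner: ∂(Σu_j)/∂g_i = Σα_j − 1 = 1.96 > 0, so everyone contributes w_i; G^SO = 35, W^SO = 35 + 1.96·35 = 103.6.
Deadweight loss = 35.28.

35.28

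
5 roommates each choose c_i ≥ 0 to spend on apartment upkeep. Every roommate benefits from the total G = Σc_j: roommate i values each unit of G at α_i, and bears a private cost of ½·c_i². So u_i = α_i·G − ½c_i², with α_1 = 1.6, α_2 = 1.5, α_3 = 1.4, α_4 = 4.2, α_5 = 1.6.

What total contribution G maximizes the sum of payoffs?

51.5

Planner FOC: ∂(Σu_j)/∂c_i = (Σα_j) − c_i = 0, so c_i^SO = Σα_j = 10.3 for every i; G^SO = 51.5.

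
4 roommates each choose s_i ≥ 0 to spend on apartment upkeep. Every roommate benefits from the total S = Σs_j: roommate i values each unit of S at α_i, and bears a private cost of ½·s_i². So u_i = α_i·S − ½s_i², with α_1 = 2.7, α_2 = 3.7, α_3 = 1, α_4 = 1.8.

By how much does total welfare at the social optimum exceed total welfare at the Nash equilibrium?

Roommate i's FOC: ∂u_i/∂s_i = α_i − s_i = 0, so s_i* = α_i.
NE contributions = (2.7, 3.7, 1, 1.8); S = 9.2.
W^NE = (Σα)·S − ½Σα_i² = 9.2² − ½·25.22 = 72.03.
Planner sets s_i = Σα_j = 9.2 for every i, so S^SO = 4·9.2 = 36.8.
W^SO = (Σα)·S^SO − ½·4·(Σα)² = (4/2)·9.2² = 169.28.
Deadweight loss = W^SO − W^NE = 97.25.

97.25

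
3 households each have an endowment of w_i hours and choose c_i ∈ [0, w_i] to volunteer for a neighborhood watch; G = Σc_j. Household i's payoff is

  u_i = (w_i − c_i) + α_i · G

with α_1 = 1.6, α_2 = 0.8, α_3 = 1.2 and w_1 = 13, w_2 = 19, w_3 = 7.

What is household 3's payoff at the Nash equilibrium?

∂u_i/∂c_i = α_i − 1, so household i contributes w_i if α_i > 1, else 0.
α_i > 1 for i ∈ {1, 3}; NE contributions (13, 0, 7), G = 20.
u_3 = (7 − 7) + 1.2·20 = 24.

24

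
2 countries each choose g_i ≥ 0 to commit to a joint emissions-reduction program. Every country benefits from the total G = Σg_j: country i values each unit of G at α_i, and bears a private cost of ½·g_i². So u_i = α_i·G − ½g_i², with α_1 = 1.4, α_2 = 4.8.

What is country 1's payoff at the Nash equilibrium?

Country i's FOC: ∂u_i/∂g_i = α_i − g_i = 0, so g_i* = α_i.
NE contributions = (1.4, 4.8); G = 6.2.
u_1 = α_1·G − ½·(g_1)² = 1.4·6.2 − ½·1.4² = 7.7.

7.7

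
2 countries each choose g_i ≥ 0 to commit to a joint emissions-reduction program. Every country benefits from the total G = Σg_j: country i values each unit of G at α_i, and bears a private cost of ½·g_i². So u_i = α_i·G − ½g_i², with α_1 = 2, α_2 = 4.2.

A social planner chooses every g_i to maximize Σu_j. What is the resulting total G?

Planner FOC: ∂(Σu_j)/∂g_i = (Σα_j) − g_i = 0, so g_i^SO = Σα_j = 6.2 for every i; G^SO = 12.4.

12.4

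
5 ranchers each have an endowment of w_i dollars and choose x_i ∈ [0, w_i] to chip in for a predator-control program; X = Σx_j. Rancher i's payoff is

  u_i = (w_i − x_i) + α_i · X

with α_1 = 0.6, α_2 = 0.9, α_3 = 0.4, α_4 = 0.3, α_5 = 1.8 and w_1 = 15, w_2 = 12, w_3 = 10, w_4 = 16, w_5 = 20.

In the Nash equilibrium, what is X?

∂u_i/∂x_i = α_i − 1, so rancher i contributes w_i if α_i > 1, else 0.
α_i > 1 for i ∈ {5}; NE contributions (0, 0, 0, 0, 20), X = 20.

20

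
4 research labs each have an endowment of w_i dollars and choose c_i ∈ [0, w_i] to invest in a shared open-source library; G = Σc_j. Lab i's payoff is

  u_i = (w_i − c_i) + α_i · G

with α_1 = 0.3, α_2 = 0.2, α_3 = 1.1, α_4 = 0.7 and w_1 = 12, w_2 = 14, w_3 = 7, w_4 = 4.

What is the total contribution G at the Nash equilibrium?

∂u_i/∂c_i = α_i − 1, so lab i contributes w_i if α_i > 1, else 0.
α_i > 1 for i ∈ {3}; NE contributions (0, 0, 7, 0), G = 7.

7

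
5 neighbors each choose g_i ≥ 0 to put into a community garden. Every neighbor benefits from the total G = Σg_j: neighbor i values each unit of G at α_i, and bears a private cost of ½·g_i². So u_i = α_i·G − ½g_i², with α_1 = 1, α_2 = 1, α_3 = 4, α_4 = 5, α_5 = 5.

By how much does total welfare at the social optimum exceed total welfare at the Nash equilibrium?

418

Neighbor i's FOC: ∂u_i/∂g_i = α_i − g_i = 0, so g_i* = α_i.
NE contributions = (1, 1, 4, 5, 5); G = 16.
W^NE = (Σα)·G − ½Σα_i² = 16² − ½·68 = 222.
Planner sets g_i = Σα_j = 16 for every i, so G^SO = 5·16 = 80.
W^SO = (Σα)·G^SO − ½·5·(Σα)² = (5/2)·16² = 640.
Deadweight loss = W^SO − W^NE = 418.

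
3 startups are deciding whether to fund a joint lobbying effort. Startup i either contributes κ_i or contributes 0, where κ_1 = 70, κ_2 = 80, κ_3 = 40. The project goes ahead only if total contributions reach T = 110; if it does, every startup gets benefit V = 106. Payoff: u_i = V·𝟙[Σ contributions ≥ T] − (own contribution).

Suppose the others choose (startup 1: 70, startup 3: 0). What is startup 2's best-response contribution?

Others' total = 70. Contributing 80 brings total to 150 ≥ 110: gain V − κ_2 = 26.
Best response: 80.

80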